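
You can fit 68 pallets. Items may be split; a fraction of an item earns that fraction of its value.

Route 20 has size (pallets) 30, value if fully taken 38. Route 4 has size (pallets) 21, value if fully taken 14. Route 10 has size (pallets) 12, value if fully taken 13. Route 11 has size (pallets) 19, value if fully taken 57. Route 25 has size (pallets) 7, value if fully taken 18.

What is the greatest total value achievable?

126

Rank by value-to-size ratio: Route 11 57/19≈3, Route 25 18/7≈2.57, Route 20 38/30≈1.27, Route 10 13/12≈1.08, Route 4 14/21≈0.667.
All 19 pallets of Route 11 fit (value 57) — 49 remain.
Route 25: take in full, 7 pallets for value 18 — 42 left.
All 30 pallets of Route 20 fit (value 38) — 12 remain.
Route 10: take in full, 12 pallets for value 13 — 0 left.
Total value = 126.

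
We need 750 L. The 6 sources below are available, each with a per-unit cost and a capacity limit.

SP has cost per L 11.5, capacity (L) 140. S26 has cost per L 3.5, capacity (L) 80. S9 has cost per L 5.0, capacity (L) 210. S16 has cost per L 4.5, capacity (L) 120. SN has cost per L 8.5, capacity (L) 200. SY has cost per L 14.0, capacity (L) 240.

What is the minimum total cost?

Cheapest first:
S26 at 3.5: take all 80 L ; 670 still needed.
Take 120 from S16 at 4.5 ; need 550 more.
Take 210 from S9 at 5.0 ; need 340 more.
SN at 8.5: take all 200 L ; 140 still needed.
SP (11.5): use full 140 ; 0 L to go.
SY: unused.
Cost = 80×3.5 + 120×4.5 + 210×5.0 + 200×8.5 + 140×11.5 = 5180.

5180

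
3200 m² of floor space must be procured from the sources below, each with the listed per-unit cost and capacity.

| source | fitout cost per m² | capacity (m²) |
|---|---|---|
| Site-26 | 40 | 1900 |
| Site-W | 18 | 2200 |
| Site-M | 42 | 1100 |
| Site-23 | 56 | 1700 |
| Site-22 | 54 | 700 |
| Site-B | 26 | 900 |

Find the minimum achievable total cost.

Cheapest first:
Site-W at 18: take all 2200 m² — 1000 still needed.
Site-B at 26: take all 900 m² — 100 still needed.
Site-26 at 40: take 100 of its 1900 — requirement met.
Site-M, Site-22, Site-23: unused.
Cost = 2200×18 + 900×26 + 100×40 = 67000.

67000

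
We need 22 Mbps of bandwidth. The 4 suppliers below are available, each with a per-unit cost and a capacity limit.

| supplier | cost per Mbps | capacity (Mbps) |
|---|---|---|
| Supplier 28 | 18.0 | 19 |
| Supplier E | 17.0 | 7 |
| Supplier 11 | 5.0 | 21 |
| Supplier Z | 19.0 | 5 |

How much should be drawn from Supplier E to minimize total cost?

Cheapest first:
Supplier 11 (5.0): use full 21 ; 1 Mbps to go.
Take 1 from Supplier E at 17.0 to finish.
Supplier 28, Supplier Z: unused.

1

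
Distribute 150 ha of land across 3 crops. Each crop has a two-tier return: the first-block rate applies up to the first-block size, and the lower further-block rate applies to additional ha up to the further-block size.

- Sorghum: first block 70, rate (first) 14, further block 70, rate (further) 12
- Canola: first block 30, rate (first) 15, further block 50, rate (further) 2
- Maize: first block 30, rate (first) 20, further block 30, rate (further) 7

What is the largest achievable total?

Treat each block as its own option and order by rate: Maize/T1 20 > Canola/T1 15 > Sorghum/T1 14 > Sorghum/T2 12 > Maize/T2 7 > Canola/T2 2.
Maize/T1 (20): +30 → 120 left.
Fill Canola T1 block (30 at 15) → 90 left.
Sorghum/T1 (14): +70 → 20 left.
Sorghum T2 at 12: only 20 left, fill 20.
Total = 20×30 + 15×30 + 14×70 + 12×20 = 2270.

2270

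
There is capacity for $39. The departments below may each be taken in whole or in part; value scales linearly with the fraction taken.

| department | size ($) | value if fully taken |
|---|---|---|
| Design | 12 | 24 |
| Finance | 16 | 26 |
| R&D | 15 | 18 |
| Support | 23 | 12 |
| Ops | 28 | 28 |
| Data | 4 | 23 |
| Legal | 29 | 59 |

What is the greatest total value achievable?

Best value per unit of size first: Data 23/4≈5.75, Legal 59/29≈2.03, Design 24/12≈2, Finance 26/16≈1.62, R&D 18/15≈1.2, Ops 28/28≈1, Support 12/23≈0.522.
Take all of Data (4 $, value 23) → 35 $ left.
Take all of Legal (29 $, value 59) → 6 $ left.
Only 6 $ remain; take 6/12 of Design for value 24×6/12 = 12.
Total value = 94.

94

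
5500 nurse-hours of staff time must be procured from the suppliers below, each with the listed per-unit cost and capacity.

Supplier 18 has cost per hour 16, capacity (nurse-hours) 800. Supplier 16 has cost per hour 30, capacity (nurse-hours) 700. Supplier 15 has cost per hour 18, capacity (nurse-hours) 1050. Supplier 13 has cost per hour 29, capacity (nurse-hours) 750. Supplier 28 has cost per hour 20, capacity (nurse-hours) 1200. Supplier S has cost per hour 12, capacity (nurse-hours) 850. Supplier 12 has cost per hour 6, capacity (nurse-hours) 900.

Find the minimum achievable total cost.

Use suppliers in increasing cost order.
Supplier 12 (6): use full 900 — 4600 nurse-hours to go.
Supplier S at 12: take all 850 nurse-hours — 3750 still needed.
Supplier 18 at 16: take all 800 nurse-hours — 2950 still needed.
Take 1050 from Supplier 15 at 18 — need 1900 more.
Take 1200 from Supplier 28 at 20 — need 700 more.
Take 700 from Supplier 13 at 29 to finish.
Supplier 16: unused.
Cost = 900×6 + 850×12 + 800×16 + 1050×18 + 1200×20 + 700×29 = 91600.

91600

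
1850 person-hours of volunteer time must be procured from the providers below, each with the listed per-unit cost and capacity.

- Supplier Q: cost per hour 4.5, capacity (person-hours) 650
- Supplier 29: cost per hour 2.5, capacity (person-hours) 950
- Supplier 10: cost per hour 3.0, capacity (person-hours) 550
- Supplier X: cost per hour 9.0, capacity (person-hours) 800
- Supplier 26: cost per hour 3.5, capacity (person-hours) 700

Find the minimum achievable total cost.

Use providers in increasing cost order.
Supplier 29 (2.5): use full 950 → 900 person-hours to go.
Take 550 from Supplier 10 at 3.0 → need 350 more.
Supplier 26 (3.5): take the remaining 350 → done.
Supplier Q, Supplier X: unused.
Cost = 950×2.5 + 550×3.0 + 350×3.5 = 5250.

5250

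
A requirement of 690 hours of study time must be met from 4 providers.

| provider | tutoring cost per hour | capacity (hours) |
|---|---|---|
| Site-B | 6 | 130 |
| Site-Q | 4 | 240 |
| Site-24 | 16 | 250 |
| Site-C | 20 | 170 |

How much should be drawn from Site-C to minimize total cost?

70

Cheapest first:
Site-Q (4): use full 240 → 450 hours to go.
Site-B (6): use full 130 → 320 hours to go.
Site-24 (16): use full 250 → 70 hours to go.
Site-C at 20: take 70 of its 170 → requirement met.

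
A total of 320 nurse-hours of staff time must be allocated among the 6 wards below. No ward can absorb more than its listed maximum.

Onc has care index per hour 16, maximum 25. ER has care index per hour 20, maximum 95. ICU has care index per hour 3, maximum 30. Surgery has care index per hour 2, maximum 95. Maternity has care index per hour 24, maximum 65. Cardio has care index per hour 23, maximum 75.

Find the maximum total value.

5735

Highest care index per hour first: Maternity 24 > Cardio 23 > ER 20 > Onc 16 > ICU 3 > Surgery 2.
Maternity: +65 to 65 (cap) — 255 left.
Cardio: +75 to 75 (cap) — 180 left.
Give ER 95 to hit its cap of 95 — 85 left.
Give Onc 25 to hit its cap of 25 — 60 left.
ICU takes 30 to reach its cap of 30 — 30 left.
Only 30 left; Surgery takes them to reach 30.
Total = 16×25 + 20×95 + 3×30 + 2×30 + 24×65 + 23×75 = 5735.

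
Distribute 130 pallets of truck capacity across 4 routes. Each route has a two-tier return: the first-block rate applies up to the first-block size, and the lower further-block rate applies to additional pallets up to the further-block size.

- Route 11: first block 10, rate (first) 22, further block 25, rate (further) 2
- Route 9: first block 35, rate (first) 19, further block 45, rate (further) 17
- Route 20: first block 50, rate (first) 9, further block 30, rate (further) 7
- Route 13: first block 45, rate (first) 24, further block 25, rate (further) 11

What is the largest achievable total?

2645

Rank every tier by rate: Route 13/T1 24 > Route 11/T1 22 > Route 9/T1 19 > Route 9/T2 17 > Route 13/T2 11 > Route 20/T1 9 > Route 20/T2 7 > Route 11/T2 2.
Fill Route 13 T1 block (45 at 24) — 85 left.
Route 11 T1 at 22: fill all 10 — 75 left.
Route 9/T1 (19): +35 — 40 left.
Route 9 T2 at 17: only 40 left, fill 40.
Total = 24×45 + 22×10 + 19×35 + 17×40 = 2645.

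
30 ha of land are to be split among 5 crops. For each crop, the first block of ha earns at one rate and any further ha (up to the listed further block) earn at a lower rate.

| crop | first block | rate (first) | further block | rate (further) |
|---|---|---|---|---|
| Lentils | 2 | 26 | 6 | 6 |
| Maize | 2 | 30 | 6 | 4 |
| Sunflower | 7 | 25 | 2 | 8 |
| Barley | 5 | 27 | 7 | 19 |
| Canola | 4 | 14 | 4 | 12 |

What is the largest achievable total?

647

Rank every tier by rate: Maize/T1 30 > Barley/T1 27 > Lentils/T1 26 > Sunflower/T1 25 > Barley/T2 19 > Canola/T1 14 > Canola/T2 12 > Sunflower/T2 8 > Lentils/T2 6 > Maize/T2 4.
Maize T1 at 30: fill all 2 ; 28 left.
Fill Barley T1 block (5 at 27) ; 23 left.
Lentils/T1 (26): +2 ; 21 left.
Fill Sunflower T1 block (7 at 25) ; 14 left.
Barley/T2 (19): +7 ; 7 left.
Canola/T1 (14): +4 ; 3 left.
Canola/T2: +3 of 4 at 12; pool empty.
Total = 30×2 + 27×5 + 26×2 + 25×7 + 19×7 + 14×4 + 12×3 = 647.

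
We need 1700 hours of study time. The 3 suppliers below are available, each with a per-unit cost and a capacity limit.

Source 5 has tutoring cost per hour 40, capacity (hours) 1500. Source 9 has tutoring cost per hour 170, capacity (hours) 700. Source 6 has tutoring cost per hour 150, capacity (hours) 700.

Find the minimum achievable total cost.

Use suppliers in increasing cost order.
Source 5 (40): use full 1500 → 200 hours to go.
Take 200 from Source 6 at 150 to finish.
Source 9: unused.
Cost = 1500×40 + 200×150 = 90000.

90000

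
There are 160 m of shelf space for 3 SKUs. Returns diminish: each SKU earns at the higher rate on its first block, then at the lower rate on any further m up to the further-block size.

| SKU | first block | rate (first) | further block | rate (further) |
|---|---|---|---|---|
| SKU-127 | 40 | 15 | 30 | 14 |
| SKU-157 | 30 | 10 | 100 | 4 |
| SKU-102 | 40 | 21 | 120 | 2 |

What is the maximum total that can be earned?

2240

Treat each block as its own option and order by rate: SKU-102/first 21 > SKU-127/first 15 > SKU-127/second 14 > SKU-157/first 10 > SKU-157/second 4 > SKU-102/second 2.
Fill SKU-102 first block (40 at 21) ; 120 left.
SKU-127 first at 15: fill all 40 ; 80 left.
SKU-127/second (14): +30 ; 50 left.
SKU-157 first at 10: fill all 30 ; 20 left.
SKU-157 second at 4: only 20 left, fill 20.
Total = 21×40 + 15×40 + 14×30 + 10×30 + 4×20 = 2240.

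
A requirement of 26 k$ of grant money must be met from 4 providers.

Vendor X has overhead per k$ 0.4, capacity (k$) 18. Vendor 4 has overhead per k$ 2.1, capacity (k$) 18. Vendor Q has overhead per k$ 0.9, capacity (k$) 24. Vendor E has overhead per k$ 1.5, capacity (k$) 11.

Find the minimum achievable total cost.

Cheapest first:
Vendor X (0.4): use full 18 ; 8 k$ to go.
Vendor Q at 0.9: take 8 of its 24 ; requirement met.
Vendor E, Vendor 4: unused.
Cost = 18×0.4 + 8×0.9 = 14.4.

14.4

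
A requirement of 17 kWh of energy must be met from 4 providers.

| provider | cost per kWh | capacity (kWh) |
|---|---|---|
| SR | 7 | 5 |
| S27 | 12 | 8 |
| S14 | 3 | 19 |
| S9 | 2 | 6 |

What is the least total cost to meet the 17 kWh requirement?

45

Use providers in increasing cost order.
Take 6 from S9 at 2 — need 11 more.
Take 11 from S14 at 3 to finish.
SR, S27: unused.
Cost = 6×2 + 11×3 = 45.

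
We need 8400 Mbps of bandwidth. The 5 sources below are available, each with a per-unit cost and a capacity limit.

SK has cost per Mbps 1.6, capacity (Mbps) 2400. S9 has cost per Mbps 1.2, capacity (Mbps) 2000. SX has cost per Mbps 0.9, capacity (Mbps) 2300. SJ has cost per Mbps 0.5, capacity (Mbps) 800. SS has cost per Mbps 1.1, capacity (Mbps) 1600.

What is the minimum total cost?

9350

Cheapest first:
SJ at 0.5: take all 800 Mbps — 7600 still needed.
SX at 0.9: take all 2300 Mbps — 5300 still needed.
SS at 1.1: take all 1600 Mbps — 3700 still needed.
S9 (1.2): use full 2000 — 1700 Mbps to go.
SK (1.6): take the remaining 1700 — done.
Cost = 800×0.5 + 2300×0.9 + 1600×1.1 + 2000×1.2 + 1700×1.6 = 9350.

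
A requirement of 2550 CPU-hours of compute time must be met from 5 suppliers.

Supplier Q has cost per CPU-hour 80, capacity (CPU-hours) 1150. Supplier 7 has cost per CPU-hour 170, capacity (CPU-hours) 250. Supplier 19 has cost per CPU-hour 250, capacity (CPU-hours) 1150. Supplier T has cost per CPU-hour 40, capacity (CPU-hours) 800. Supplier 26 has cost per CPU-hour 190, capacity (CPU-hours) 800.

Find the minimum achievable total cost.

Use suppliers in increasing cost order.
Supplier T at 40: take all 800 CPU-hours ; 1750 still needed.
Supplier Q at 80: take all 1150 CPU-hours ; 600 still needed.
Take 250 from Supplier 7 at 170 ; need 350 more.
Supplier 26 (190): take the remaining 350 ; done.
Supplier 19: unused.
Cost = 800×40 + 1150×80 + 250×170 + 350×190 = 233000.

233000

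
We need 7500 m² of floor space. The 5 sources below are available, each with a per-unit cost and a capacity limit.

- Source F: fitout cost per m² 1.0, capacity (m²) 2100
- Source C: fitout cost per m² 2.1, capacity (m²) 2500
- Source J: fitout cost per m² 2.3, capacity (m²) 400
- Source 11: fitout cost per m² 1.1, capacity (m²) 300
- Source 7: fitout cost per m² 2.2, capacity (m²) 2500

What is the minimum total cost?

Use sources in increasing cost order.
Source F (1.0): use full 2100 → 5400 m² to go.
Source 11 (1.1): use full 300 → 5100 m² to go.
Take 2500 from Source C at 2.1 → need 2600 more.
Source 7 (2.2): use full 2500 → 100 m² to go.
Source J (2.3): take the remaining 100 → done.
Cost = 2100×1.0 + 300×1.1 + 2500×2.1 + 2500×2.2 + 100×2.3 = 13410.

13410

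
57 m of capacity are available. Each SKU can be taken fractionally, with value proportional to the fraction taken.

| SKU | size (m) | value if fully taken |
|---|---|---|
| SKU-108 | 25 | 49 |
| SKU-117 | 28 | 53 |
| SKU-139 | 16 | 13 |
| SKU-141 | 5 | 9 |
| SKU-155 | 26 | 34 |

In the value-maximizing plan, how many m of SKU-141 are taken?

4

Best value per unit of size first: SKU-108 49/25≈1.96, SKU-117 53/28≈1.89, SKU-141 9/5≈1.8, SKU-155 34/26≈1.31, SKU-139 13/16≈0.812.
All 25 m of SKU-108 fit (value 49) ; 32 remain.
Take all of SKU-117 (28 m, value 53) ; 4 m left.
Only 4 m remain; take 4/5 of SKU-141 for value 9×4/5 = 7.2.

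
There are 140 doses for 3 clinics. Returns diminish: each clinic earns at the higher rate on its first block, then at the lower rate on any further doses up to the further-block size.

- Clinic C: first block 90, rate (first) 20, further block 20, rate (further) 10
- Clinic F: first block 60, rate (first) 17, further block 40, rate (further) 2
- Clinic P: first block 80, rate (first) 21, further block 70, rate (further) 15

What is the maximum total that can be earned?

Rank every tier by rate: Clinic P/T1 21 > Clinic C/T1 20 > Clinic F/T1 17 > Clinic P/T2 15 > Clinic C/T2 10 > Clinic F/T2 2.
Fill Clinic P T1 block (80 at 21) → 60 left.
Clinic C/T1: +60 of 90 at 20; pool empty.
Total = 21×80 + 20×60 = 2880.

2880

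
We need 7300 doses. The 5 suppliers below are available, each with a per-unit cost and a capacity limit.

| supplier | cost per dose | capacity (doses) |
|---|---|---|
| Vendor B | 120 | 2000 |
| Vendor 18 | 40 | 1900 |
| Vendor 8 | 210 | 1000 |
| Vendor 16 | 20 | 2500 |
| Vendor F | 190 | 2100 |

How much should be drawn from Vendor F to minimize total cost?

Use suppliers in increasing cost order.
Take 2500 from Vendor 16 at 20 ; need 4800 more.
Vendor 18 at 40: take all 1900 doses ; 2900 still needed.
Take 2000 from Vendor B at 120 ; need 900 more.
Take 900 from Vendor F at 190 to finish.
Vendor 8: unused.

900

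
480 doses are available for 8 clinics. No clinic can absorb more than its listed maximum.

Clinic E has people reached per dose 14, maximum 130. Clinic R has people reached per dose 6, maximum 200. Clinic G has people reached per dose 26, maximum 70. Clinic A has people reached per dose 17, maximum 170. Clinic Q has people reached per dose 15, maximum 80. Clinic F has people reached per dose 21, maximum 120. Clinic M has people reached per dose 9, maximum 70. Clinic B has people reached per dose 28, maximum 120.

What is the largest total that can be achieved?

10590

Highest people reached per dose first: Clinic B 28 > Clinic G 26 > Clinic F 21 > Clinic A 17 > Clinic Q 15 > Clinic E 14 > Clinic M 9 > Clinic R 6.
Give Clinic B 120 to hit its cap of 120 → 360 left.
Clinic G takes 70 to reach its cap of 70 → 290 left.
Clinic F: +120 to 120 (cap) → 170 left.
Clinic A: +170 to 170 (cap) → 0 left.
Total = 26×70 + 17×170 + 21×120 + 28×120 = 10590.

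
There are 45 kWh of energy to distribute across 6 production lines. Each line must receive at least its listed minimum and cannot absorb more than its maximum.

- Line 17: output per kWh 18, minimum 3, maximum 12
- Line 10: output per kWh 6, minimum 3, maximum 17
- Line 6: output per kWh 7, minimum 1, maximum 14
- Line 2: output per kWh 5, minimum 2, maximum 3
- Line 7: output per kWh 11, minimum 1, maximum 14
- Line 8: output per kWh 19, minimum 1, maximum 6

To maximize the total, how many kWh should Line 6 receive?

8

Meeting every minimum uses 3+3+1+2+1+1 = 11 kWh, leaving 34.
Rank by output per kWh: Line 8 19 > Line 17 18 > Line 7 11 > Line 6 7 > Line 10 6 > Line 2 5.
Give Line 8 5 more to hit its cap of 6 → 29 left.
Line 17 takes 9 more to reach its cap of 12 → 20 left.
Give Line 7 13 more to hit its cap of 14 → 7 left.
Line 6 has room for 13 more but only 7 remain, so it gets 8.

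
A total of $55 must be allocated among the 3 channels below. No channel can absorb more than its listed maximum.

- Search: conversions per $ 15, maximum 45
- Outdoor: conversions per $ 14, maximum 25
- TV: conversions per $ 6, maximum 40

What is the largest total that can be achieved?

Highest conversions per $ first: Search 15 > Outdoor 14 > TV 6.
Search: +45 to 45 (cap) ; 10 left.
Only 10 left; Outdoor takes them to reach 10.
Total = 15×45 + 14×10 = 815.

815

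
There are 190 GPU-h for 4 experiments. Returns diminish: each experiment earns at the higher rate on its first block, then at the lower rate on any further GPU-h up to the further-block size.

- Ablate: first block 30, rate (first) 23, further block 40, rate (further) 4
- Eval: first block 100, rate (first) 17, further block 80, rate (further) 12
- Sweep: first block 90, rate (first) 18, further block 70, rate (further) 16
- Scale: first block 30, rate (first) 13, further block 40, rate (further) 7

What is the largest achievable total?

3500

Rank every tier by rate: Ablate/T1 23 > Sweep/T1 18 > Eval/T1 17 > Sweep/T2 16 > Scale/T1 13 > Eval/T2 12 > Scale/T2 7 > Ablate/T2 4.
Ablate/T1 (23): +30 → 160 left.
Fill Sweep T1 block (90 at 18) → 70 left.
70 remain; put them into Eval T1 at 17.
Total = 23×30 + 18×90 + 17×70 = 3500.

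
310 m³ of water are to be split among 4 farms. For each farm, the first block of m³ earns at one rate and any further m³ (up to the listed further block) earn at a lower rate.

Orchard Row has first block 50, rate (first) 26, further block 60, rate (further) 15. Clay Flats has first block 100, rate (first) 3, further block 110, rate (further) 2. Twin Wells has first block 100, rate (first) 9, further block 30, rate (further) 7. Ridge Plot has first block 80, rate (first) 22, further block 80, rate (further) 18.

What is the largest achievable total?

5760

Treat each block as its own option and order by rate: Orchard Row/tier1 26 > Ridge Plot/tier1 22 > Ridge Plot/tier2 18 > Orchard Row/tier2 15 > Twin Wells/tier1 9 > Twin Wells/tier2 7 > Clay Flats/tier1 3 > Clay Flats/tier2 2.
Orchard Row tier1 at 26: fill all 50 ; 260 left.
Ridge Plot tier1 at 22: fill all 80 ; 180 left.
Ridge Plot tier2 at 18: fill all 80 ; 100 left.
Orchard Row/tier2 (15): +60 ; 40 left.
40 remain; put them into Twin Wells tier1 at 9.
Total = 26×50 + 22×80 + 18×80 + 15×60 + 9×40 = 5760.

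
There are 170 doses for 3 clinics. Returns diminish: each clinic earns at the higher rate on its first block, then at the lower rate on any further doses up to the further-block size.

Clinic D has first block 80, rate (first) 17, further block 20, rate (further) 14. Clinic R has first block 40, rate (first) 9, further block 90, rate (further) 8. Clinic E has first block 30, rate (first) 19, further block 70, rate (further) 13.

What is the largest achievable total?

2730

Treat each block as its own option and order by rate: Clinic E/T1 19 > Clinic D/T1 17 > Clinic D/T2 14 > Clinic E/T2 13 > Clinic R/T1 9 > Clinic R/T2 8.
Clinic E T1 at 19: fill all 30 → 140 left.
Fill Clinic D T1 block (80 at 17) → 60 left.
Clinic D T2 at 14: fill all 20 → 40 left.
40 remain; put them into Clinic E T2 at 13.
Total = 19×30 + 17×80 + 14×20 + 13×40 = 2730.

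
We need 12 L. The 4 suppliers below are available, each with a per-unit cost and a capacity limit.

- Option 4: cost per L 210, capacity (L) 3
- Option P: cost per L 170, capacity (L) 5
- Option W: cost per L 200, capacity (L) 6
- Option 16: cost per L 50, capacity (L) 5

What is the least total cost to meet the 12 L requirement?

1500

Cheapest first:
Option 16 (50): use full 5 ; 7 L to go.
Option P (170): use full 5 ; 2 L to go.
Take 2 from Option W at 200 to finish.
Option 4: unused.
Cost = 5×50 + 5×170 + 2×200 = 1500.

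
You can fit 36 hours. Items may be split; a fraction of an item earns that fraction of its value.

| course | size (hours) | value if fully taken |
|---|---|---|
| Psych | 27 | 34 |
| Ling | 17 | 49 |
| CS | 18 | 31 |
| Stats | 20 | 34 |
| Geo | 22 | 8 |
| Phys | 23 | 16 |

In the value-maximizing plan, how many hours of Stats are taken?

1

Rank by value-to-size ratio: Ling 49/17≈2.88, CS 31/18≈1.72, Stats 34/20≈1.7, Psych 34/27≈1.26, Phys 16/23≈0.696, Geo 8/22≈0.364.
All 17 hours of Ling fit (value 49) — 19 remain.
All 18 hours of CS fit (value 31) — 1 remain.
Fill the last 1 hours with part of Stats: 1/20 of it earns 1.7.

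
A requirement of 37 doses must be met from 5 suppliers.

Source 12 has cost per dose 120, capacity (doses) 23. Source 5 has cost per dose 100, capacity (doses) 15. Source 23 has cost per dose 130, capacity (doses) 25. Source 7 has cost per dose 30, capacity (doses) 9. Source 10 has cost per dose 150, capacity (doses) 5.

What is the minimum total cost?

3330

Cheapest first:
Source 7 at 30: take all 9 doses ; 28 still needed.
Source 5 (100): use full 15 ; 13 doses to go.
Source 12 at 120: take 13 of its 23 ; requirement met.
Source 23, Source 10: unused.
Cost = 9×30 + 15×100 + 13×120 = 3330.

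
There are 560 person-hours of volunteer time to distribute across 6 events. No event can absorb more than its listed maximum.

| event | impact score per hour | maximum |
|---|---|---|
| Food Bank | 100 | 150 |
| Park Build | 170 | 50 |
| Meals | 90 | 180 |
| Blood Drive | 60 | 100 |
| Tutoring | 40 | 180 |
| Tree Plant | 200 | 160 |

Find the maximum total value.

72900

Highest impact score per hour first: Tree Plant 200 > Park Build 170 > Food Bank 100 > Meals 90 > Blood Drive 60 > Tutoring 40.
Tree Plant takes 160 to reach its cap of 160 ; 400 left.
Park Build takes 50 to reach its cap of 50 ; 350 left.
Give Food Bank 150 to hit its cap of 150 ; 200 left.
Give Meals 180 to hit its cap of 180 ; 20 left.
Blood Drive has room for 100 but only 20 remain, so it gets 20.
Total = 100×150 + 170×50 + 90×180 + 60×20 + 200×160 = 72900.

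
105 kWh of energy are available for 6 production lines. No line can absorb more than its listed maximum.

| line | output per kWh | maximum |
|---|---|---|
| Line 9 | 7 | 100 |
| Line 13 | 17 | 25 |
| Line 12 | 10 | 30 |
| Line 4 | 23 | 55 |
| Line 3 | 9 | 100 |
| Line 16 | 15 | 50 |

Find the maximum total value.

2065

Highest output per kWh first: Line 4 23 > Line 13 17 > Line 16 15 > Line 12 10 > Line 3 9 > Line 9 7.
Give Line 4 55 to hit its cap of 55 — 50 left.
Give Line 13 25 to hit its cap of 25 — 25 left.
Line 16: +25 (room for 50) → 25. Pool exhausted.
Total = 17×25 + 23×55 + 15×25 = 2065.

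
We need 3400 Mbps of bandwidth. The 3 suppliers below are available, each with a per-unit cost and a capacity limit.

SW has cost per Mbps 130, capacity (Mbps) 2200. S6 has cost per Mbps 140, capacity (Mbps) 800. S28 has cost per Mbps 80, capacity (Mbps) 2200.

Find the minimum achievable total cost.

332000

Cheapest first:
Take 2200 from S28 at 80 — need 1200 more.
Take 1200 from SW at 130 to finish.
S6: unused.
Cost = 2200×80 + 1200×130 = 332000.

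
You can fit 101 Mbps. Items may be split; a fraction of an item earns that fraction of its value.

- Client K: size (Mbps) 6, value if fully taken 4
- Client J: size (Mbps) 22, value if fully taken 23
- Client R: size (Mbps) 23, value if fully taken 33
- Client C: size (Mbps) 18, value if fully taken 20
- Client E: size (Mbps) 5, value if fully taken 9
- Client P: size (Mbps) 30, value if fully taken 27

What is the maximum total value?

114

Sort by value density: Client E 9/5≈1.8, Client R 33/23≈1.43, Client C 20/18≈1.11, Client J 23/22≈1.05, Client P 27/30≈0.9, Client K 4/6≈0.667.
Client E: take in full, 5 Mbps for value 9 — 96 left.
All 23 Mbps of Client R fit (value 33) — 73 remain.
Take all of Client C (18 Mbps, value 20) — 55 Mbps left.
Client J: take in full, 22 Mbps for value 23 — 33 left.
Client P: take in full, 30 Mbps for value 27 — 3 left.
Only 3 Mbps remain; take 3/6 of Client K for value 4×3/6 = 2.
Total value = 114.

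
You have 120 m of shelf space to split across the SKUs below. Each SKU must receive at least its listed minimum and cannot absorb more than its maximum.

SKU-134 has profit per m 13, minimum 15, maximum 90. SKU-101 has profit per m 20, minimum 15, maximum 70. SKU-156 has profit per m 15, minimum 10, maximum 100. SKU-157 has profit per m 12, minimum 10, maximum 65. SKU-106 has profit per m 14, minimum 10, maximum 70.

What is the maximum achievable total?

2080

Meeting every minimum uses 15+15+10+10+10 = 60 m, leaving 60.
Highest profit per m first: SKU-101 20 > SKU-156 15 > SKU-106 14 > SKU-134 13 > SKU-157 12.
SKU-101 takes 55 more to reach its cap of 70 — 5 left.
SKU-156 has room for 90 more but only 5 remain, so it gets 15.
Total = 13×15 + 20×70 + 15×15 + 12×10 + 14×10 = 2080.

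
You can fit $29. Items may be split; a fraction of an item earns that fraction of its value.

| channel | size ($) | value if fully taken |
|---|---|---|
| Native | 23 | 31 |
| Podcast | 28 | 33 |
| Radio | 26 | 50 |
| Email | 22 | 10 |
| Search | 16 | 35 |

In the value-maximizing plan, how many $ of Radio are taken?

13

Best value per unit of size first: Search 35/16≈2.19, Radio 50/26≈1.92, Native 31/23≈1.35, Podcast 33/28≈1.18, Email 10/22≈0.455.
Take all of Search (16 $, value 35) — 13 $ left.
13 $ left: a 13/26 share of Radio gives 50×13/26 = 25.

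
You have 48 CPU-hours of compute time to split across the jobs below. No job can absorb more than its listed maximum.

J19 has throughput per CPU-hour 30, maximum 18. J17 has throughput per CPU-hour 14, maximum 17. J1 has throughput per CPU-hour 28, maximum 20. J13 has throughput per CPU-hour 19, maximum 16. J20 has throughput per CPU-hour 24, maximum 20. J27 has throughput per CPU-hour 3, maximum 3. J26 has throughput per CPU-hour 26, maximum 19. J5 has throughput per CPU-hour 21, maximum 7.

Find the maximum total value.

Highest throughput per CPU-hour first: J19 30 > J1 28 > J26 26 > J20 24 > J5 21 > J13 19 > J17 14 > J27 3.
J19: +18 to 18 (cap) — 30 left.
J1: +20 to 20 (cap) — 10 left.
J26 has room for 19 but only 10 remain, so it gets 10.
Total = 30×18 + 28×20 + 26×10 = 1360.

1360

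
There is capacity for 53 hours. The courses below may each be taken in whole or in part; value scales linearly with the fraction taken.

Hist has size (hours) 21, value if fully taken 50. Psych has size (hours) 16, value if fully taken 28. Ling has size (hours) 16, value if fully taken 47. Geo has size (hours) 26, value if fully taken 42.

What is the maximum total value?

125

Rank by value-to-size ratio: Ling 47/16≈2.94, Hist 50/21≈2.38, Psych 28/16≈1.75, Geo 42/26≈1.62.
Take all of Ling (16 hours, value 47) → 37 hours left.
Hist: take in full, 21 hours for value 50 → 16 left.
Psych: take in full, 16 hours for value 28 → 0 left.
Total value = 125.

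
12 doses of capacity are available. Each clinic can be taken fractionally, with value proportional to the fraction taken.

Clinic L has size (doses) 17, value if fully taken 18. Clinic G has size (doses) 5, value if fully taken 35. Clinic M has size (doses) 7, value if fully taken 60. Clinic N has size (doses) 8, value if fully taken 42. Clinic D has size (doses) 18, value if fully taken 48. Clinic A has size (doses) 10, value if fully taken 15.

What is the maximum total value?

Rank by value-to-size ratio: Clinic M 60/7≈8.57, Clinic G 35/5≈7, Clinic N 42/8≈5.25, Clinic D 48/18≈2.67, Clinic A 15/10≈1.5, Clinic L 18/17≈1.06.
All 7 doses of Clinic M fit (value 60) → 5 remain.
Clinic G: take in full, 5 doses for value 35 → 0 left.
Total value = 95.

95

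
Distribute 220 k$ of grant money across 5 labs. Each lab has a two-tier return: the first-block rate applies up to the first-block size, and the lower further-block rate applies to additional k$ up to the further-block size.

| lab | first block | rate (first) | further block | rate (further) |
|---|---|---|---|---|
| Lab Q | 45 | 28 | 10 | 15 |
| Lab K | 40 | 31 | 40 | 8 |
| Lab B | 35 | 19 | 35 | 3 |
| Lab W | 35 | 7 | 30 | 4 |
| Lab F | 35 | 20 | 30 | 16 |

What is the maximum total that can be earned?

4695

Rank every tier by rate: Lab K/T1 31 > Lab Q/T1 28 > Lab F/T1 20 > Lab B/T1 19 > Lab F/T2 16 > Lab Q/T2 15 > Lab K/T2 8 > Lab W/T1 7 > Lab W/T2 4 > Lab B/T2 3.
Lab K T1 at 31: fill all 40 ; 180 left.
Lab Q T1 at 28: fill all 45 ; 135 left.
Lab F/T1 (20): +35 ; 100 left.
Lab B/T1 (19): +35 ; 65 left.
Lab F T2 at 16: fill all 30 ; 35 left.
Lab Q T2 at 15: fill all 10 ; 25 left.
Lab K T2 at 8: only 25 left, fill 25.
Total = 31×40 + 28×45 + 20×35 + 19×35 + 16×30 + 15×10 + 8×25 = 4695.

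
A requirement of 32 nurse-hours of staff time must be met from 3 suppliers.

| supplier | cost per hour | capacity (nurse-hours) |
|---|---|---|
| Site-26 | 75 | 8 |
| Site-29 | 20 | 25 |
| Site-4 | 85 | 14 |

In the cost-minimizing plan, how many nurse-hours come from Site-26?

Use suppliers in increasing cost order.
Take 25 from Site-29 at 20 → need 7 more.
Take 7 from Site-26 at 75 to finish.
Site-4: unused.

7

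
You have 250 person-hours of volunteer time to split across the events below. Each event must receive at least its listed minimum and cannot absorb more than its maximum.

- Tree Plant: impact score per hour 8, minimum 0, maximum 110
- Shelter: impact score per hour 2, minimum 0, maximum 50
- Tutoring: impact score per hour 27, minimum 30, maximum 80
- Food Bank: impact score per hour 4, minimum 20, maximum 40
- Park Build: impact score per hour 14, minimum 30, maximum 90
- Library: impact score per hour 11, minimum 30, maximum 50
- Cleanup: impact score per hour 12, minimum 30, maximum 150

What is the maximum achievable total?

Meeting every minimum uses 0+0+30+20+30+30+30 = 140 person-hours, leaving 110.
Highest impact score per hour first: Tutoring 27 > Park Build 14 > Cleanup 12 > Library 11 > Tree Plant 8 > Food Bank 4 > Shelter 2.
Give Tutoring 50 more to hit its cap of 80 → 60 left.
Park Build: +60 to 90 (cap) → 0 left.
Total = 27×80 + 4×20 + 14×90 + 11×30 + 12×30 = 4190.

4190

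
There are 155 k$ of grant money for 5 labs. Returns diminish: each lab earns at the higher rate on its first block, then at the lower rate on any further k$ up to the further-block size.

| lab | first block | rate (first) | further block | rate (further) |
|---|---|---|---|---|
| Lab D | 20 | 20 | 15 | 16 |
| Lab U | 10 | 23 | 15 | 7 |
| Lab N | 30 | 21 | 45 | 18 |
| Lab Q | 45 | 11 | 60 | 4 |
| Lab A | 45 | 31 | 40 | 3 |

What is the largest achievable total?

Treat each block as its own option and order by rate: Lab A/first 31 > Lab U/first 23 > Lab N/first 21 > Lab D/first 20 > Lab N/second 18 > Lab D/second 16 > Lab Q/first 11 > Lab U/second 7 > Lab Q/second 4 > Lab A/second 3.
Fill Lab A first block (45 at 31) ; 110 left.
Lab U first at 23: fill all 10 ; 100 left.
Lab N first at 21: fill all 30 ; 70 left.
Lab D first at 20: fill all 20 ; 50 left.
Lab N/second (18): +45 ; 5 left.
Lab D/second: +5 of 15 at 16; pool empty.
Total = 31×45 + 23×10 + 21×30 + 20×20 + 18×45 + 16×5 = 3545.

3545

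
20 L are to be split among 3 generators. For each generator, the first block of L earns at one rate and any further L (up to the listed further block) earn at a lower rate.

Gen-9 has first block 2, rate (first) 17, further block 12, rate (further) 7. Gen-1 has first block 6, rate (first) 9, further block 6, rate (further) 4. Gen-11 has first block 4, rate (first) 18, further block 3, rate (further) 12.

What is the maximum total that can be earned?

Rank every tier by rate: Gen-11/first 18 > Gen-9/first 17 > Gen-11/second 12 > Gen-1/first 9 > Gen-9/second 7 > Gen-1/second 4.
Fill Gen-11 first block (4 at 18) → 16 left.
Gen-9/first (17): +2 → 14 left.
Gen-11 second at 12: fill all 3 → 11 left.
Gen-1 first at 9: fill all 6 → 5 left.
5 remain; put them into Gen-9 second at 7.
Total = 18×4 + 17×2 + 12×3 + 9×6 + 7×5 = 231.

231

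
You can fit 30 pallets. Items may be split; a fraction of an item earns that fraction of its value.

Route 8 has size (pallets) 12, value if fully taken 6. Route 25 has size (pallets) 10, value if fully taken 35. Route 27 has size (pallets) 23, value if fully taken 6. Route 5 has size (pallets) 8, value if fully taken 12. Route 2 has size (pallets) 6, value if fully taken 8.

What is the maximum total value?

Rank by value-to-size ratio: Route 25 35/10≈3.5, Route 5 12/8≈1.5, Route 2 8/6≈1.33, Route 8 6/12≈0.5, Route 27 6/23≈0.261.
Route 25: take in full, 10 pallets for value 35 — 20 left.
Take all of Route 5 (8 pallets, value 12) — 12 pallets left.
All 6 pallets of Route 2 fit (value 8) — 6 remain.
Only 6 pallets remain; take 6/12 of Route 8 for value 6×6/12 = 3.
Total value = 58.

58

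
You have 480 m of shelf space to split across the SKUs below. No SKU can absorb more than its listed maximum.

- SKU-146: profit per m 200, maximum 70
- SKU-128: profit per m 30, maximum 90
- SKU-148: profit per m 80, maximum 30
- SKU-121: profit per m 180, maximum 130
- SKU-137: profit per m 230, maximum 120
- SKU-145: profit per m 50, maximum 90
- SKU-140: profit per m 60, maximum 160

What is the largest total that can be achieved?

Highest profit per m first: SKU-137 230 > SKU-146 200 > SKU-121 180 > SKU-148 80 > SKU-140 60 > SKU-145 50 > SKU-128 30.
SKU-137 takes 120 to reach its cap of 120 → 360 left.
SKU-146: +70 to 70 (cap) → 290 left.
Give SKU-121 130 to hit its cap of 130 → 160 left.
SKU-148: +30 to 30 (cap) → 130 left.
SKU-140: +130 (room for 160) → 130. Pool exhausted.
Total = 200×70 + 80×30 + 180×130 + 230×120 + 60×130 = 75200.

75200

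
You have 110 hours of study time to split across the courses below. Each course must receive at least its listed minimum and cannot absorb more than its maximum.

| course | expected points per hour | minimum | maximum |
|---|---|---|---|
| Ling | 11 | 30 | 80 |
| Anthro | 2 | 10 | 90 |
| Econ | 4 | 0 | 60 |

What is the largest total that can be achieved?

980

Meeting every minimum uses 30+10+0 = 40 hours, leaving 70.
Highest expected points per hour first: Ling 11 > Econ 4 > Anthro 2.
Ling: +50 to 80 (cap) — 20 left.
Econ has room for 60 more but only 20 remain, so it gets 20.
Total = 11×80 + 2×10 + 4×20 = 980.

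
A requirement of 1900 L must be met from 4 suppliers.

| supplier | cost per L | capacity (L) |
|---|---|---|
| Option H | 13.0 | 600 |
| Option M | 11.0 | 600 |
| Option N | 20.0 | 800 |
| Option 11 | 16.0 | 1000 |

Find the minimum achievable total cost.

25600

Cheapest first:
Take 600 from Option M at 11.0 → need 1300 more.
Take 600 from Option H at 13.0 → need 700 more.
Option 11 (16.0): take the remaining 700 → done.
Option N: unused.
Cost = 600×11.0 + 600×13.0 + 700×16.0 = 25600.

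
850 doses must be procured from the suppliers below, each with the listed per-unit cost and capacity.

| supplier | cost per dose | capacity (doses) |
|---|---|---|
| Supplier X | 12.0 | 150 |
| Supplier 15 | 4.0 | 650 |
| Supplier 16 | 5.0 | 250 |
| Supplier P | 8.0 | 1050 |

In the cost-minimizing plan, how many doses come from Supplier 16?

200

Use suppliers in increasing cost order.
Supplier 15 (4.0): use full 650 ; 200 doses to go.
Supplier 16 (5.0): take the remaining 200 ; done.
Supplier P, Supplier X: unused.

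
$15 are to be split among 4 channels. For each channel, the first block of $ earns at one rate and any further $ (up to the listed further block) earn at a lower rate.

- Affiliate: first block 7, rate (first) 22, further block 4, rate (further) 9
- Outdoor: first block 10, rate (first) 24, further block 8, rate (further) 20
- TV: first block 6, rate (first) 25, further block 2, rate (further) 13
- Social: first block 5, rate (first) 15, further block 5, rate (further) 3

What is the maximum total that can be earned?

366

Order all 8 blocks by rate: TV/T1 25 > Outdoor/T1 24 > Affiliate/T1 22 > Outdoor/T2 20 > Social/T1 15 > TV/T2 13 > Affiliate/T2 9 > Social/T2 3.
Fill TV T1 block (6 at 25) → 9 left.
9 remain; put them into Outdoor T1 at 24.
Total = 25×6 + 24×9 = 366.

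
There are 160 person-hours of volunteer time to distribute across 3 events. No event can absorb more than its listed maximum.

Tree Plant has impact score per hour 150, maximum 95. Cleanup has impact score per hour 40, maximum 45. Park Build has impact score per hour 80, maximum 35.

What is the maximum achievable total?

18250

Highest impact score per hour first: Tree Plant 150 > Park Build 80 > Cleanup 40.
Give Tree Plant 95 to hit its cap of 95 — 65 left.
Park Build: +35 to 35 (cap) — 30 left.
Only 30 left; Cleanup takes them to reach 30.
Total = 150×95 + 40×30 + 80×35 = 18250.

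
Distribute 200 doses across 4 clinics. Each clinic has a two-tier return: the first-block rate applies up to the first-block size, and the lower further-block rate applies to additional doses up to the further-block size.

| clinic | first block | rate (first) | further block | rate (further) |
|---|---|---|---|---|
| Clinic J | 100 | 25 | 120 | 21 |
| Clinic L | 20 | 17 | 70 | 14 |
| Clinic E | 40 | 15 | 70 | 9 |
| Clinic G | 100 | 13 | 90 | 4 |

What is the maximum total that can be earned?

Order all 8 blocks by rate: Clinic J/tier1 25 > Clinic J/tier2 21 > Clinic L/tier1 17 > Clinic E/tier1 15 > Clinic L/tier2 14 > Clinic G/tier1 13 > Clinic E/tier2 9 > Clinic G/tier2 4.
Fill Clinic J tier1 block (100 at 25) — 100 left.
100 remain; put them into Clinic J tier2 at 21.
Total = 25×100 + 21×100 = 4600.

4600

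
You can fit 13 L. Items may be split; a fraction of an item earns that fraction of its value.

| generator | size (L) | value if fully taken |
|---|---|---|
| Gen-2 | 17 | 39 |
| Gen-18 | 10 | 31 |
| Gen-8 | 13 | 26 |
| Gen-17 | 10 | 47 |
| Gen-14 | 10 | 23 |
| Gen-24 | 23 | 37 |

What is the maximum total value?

56.3

Rank by value-to-size ratio: Gen-17 47/10≈4.7, Gen-18 31/10≈3.1, Gen-14 23/10≈2.3, Gen-2 39/17≈2.29, Gen-8 26/13≈2, Gen-24 37/23≈1.61.
Gen-17: take in full, 10 L for value 47 — 3 left.
3 L left: a 3/10 share of Gen-18 gives 31×3/10 = 9.3.
Total value = 56.3.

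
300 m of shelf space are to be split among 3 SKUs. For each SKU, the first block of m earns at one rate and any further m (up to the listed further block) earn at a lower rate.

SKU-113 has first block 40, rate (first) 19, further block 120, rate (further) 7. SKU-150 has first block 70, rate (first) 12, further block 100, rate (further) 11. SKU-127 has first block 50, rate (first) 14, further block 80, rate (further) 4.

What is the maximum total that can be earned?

3680

Treat each block as its own option and order by rate: SKU-113/first 19 > SKU-127/first 14 > SKU-150/first 12 > SKU-150/second 11 > SKU-113/second 7 > SKU-127/second 4.
Fill SKU-113 first block (40 at 19) → 260 left.
SKU-127 first at 14: fill all 50 → 210 left.
SKU-150/first (12): +70 → 140 left.
SKU-150/second (11): +100 → 40 left.
SKU-113/second: +40 of 120 at 7; pool empty.
Total = 19×40 + 14×50 + 12×70 + 11×100 + 7×40 = 3680.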